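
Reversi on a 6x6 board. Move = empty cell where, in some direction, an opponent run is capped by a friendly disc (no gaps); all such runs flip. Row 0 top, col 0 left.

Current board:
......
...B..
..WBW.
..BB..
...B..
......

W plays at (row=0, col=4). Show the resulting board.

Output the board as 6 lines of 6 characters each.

Place W at (0,4); scan 8 dirs for brackets.
Dir NW: edge -> no flip
Dir N: edge -> no flip
Dir NE: edge -> no flip
Dir W: first cell '.' (not opp) -> no flip
Dir E: first cell '.' (not opp) -> no flip
Dir SW: opp run (1,3) capped by W -> flip
Dir S: first cell '.' (not opp) -> no flip
Dir SE: first cell '.' (not opp) -> no flip
All flips: (1,3)

Answer: ....W.
...W..
..WBW.
..BB..
...B..
......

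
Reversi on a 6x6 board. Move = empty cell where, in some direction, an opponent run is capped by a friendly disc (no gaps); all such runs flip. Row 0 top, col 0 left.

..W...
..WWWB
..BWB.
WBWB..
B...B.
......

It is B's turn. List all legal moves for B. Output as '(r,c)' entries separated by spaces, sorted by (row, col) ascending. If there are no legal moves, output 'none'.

Answer: (0,3) (0,4) (1,1) (2,0) (4,2)

Derivation:
(0,1): no bracket -> illegal
(0,3): flips 2 -> legal
(0,4): flips 2 -> legal
(0,5): no bracket -> illegal
(1,1): flips 3 -> legal
(2,0): flips 1 -> legal
(2,1): no bracket -> illegal
(2,5): no bracket -> illegal
(3,4): no bracket -> illegal
(4,1): no bracket -> illegal
(4,2): flips 1 -> legal
(4,3): no bracket -> illegal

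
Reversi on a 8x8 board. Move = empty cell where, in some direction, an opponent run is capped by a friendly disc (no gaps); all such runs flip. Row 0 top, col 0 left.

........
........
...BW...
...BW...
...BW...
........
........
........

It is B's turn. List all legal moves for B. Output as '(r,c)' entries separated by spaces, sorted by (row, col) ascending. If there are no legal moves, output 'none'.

Answer: (1,5) (2,5) (3,5) (4,5) (5,5)

Derivation:
(1,3): no bracket -> illegal
(1,4): no bracket -> illegal
(1,5): flips 1 -> legal
(2,5): flips 2 -> legal
(3,5): flips 1 -> legal
(4,5): flips 2 -> legal
(5,3): no bracket -> illegal
(5,4): no bracket -> illegal
(5,5): flips 1 -> legal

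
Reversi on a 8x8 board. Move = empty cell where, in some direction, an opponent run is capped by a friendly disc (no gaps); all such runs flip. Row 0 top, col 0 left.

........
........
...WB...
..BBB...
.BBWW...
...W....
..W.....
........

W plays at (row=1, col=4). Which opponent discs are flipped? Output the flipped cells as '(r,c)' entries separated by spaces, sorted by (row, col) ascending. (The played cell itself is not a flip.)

Answer: (2,4) (3,4)

Derivation:
Dir NW: first cell '.' (not opp) -> no flip
Dir N: first cell '.' (not opp) -> no flip
Dir NE: first cell '.' (not opp) -> no flip
Dir W: first cell '.' (not opp) -> no flip
Dir E: first cell '.' (not opp) -> no flip
Dir SW: first cell 'W' (not opp) -> no flip
Dir S: opp run (2,4) (3,4) capped by W -> flip
Dir SE: first cell '.' (not opp) -> no flip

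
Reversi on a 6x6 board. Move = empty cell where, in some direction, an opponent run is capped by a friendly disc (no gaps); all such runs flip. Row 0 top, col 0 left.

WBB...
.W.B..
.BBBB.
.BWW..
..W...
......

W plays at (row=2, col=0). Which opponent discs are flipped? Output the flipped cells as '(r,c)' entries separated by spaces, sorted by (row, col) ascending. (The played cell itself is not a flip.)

Answer: (3,1)

Derivation:
Dir NW: edge -> no flip
Dir N: first cell '.' (not opp) -> no flip
Dir NE: first cell 'W' (not opp) -> no flip
Dir W: edge -> no flip
Dir E: opp run (2,1) (2,2) (2,3) (2,4), next='.' -> no flip
Dir SW: edge -> no flip
Dir S: first cell '.' (not opp) -> no flip
Dir SE: opp run (3,1) capped by W -> flip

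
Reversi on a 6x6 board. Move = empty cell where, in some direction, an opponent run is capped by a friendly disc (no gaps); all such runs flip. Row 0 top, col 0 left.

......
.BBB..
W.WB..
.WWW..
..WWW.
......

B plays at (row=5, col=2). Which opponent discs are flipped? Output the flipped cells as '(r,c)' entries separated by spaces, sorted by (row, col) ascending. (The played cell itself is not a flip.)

Answer: (2,2) (3,2) (4,2)

Derivation:
Dir NW: first cell '.' (not opp) -> no flip
Dir N: opp run (4,2) (3,2) (2,2) capped by B -> flip
Dir NE: opp run (4,3), next='.' -> no flip
Dir W: first cell '.' (not opp) -> no flip
Dir E: first cell '.' (not opp) -> no flip
Dir SW: edge -> no flip
Dir S: edge -> no flip
Dir SE: edge -> no flip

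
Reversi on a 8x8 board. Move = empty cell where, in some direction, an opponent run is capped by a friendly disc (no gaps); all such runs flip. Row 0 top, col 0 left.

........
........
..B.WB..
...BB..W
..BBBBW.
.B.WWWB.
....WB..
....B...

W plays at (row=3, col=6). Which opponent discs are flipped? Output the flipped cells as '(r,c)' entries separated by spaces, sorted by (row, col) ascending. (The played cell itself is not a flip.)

Answer: (4,5)

Derivation:
Dir NW: opp run (2,5), next='.' -> no flip
Dir N: first cell '.' (not opp) -> no flip
Dir NE: first cell '.' (not opp) -> no flip
Dir W: first cell '.' (not opp) -> no flip
Dir E: first cell 'W' (not opp) -> no flip
Dir SW: opp run (4,5) capped by W -> flip
Dir S: first cell 'W' (not opp) -> no flip
Dir SE: first cell '.' (not opp) -> no flip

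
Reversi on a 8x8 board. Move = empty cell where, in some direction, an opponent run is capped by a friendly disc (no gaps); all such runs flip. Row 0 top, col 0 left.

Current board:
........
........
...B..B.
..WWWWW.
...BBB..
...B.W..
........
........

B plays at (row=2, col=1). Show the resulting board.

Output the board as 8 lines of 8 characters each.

Answer: ........
........
.B.B..B.
..BWWWW.
...BBB..
...B.W..
........
........

Derivation:
Place B at (2,1); scan 8 dirs for brackets.
Dir NW: first cell '.' (not opp) -> no flip
Dir N: first cell '.' (not opp) -> no flip
Dir NE: first cell '.' (not opp) -> no flip
Dir W: first cell '.' (not opp) -> no flip
Dir E: first cell '.' (not opp) -> no flip
Dir SW: first cell '.' (not opp) -> no flip
Dir S: first cell '.' (not opp) -> no flip
Dir SE: opp run (3,2) capped by B -> flip
All flips: (3,2)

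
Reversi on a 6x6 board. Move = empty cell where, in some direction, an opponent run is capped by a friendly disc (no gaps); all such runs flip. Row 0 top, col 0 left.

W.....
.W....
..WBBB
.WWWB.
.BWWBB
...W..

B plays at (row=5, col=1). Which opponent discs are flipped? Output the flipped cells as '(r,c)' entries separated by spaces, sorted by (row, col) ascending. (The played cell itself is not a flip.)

Dir NW: first cell '.' (not opp) -> no flip
Dir N: first cell 'B' (not opp) -> no flip
Dir NE: opp run (4,2) (3,3) capped by B -> flip
Dir W: first cell '.' (not opp) -> no flip
Dir E: first cell '.' (not opp) -> no flip
Dir SW: edge -> no flip
Dir S: edge -> no flip
Dir SE: edge -> no flip

Answer: (3,3) (4,2)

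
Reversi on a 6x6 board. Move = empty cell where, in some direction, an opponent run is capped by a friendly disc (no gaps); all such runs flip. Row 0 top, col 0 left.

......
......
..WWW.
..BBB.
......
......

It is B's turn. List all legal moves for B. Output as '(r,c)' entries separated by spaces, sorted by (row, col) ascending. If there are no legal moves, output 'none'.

(1,1): flips 1 -> legal
(1,2): flips 2 -> legal
(1,3): flips 1 -> legal
(1,4): flips 2 -> legal
(1,5): flips 1 -> legal
(2,1): no bracket -> illegal
(2,5): no bracket -> illegal
(3,1): no bracket -> illegal
(3,5): no bracket -> illegal

Answer: (1,1) (1,2) (1,3) (1,4) (1,5)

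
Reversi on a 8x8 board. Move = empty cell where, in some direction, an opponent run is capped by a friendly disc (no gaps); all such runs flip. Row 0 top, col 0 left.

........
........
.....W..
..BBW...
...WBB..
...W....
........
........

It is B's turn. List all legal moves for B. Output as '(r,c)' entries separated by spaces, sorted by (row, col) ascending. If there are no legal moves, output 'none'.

(1,4): no bracket -> illegal
(1,5): no bracket -> illegal
(1,6): no bracket -> illegal
(2,3): flips 1 -> legal
(2,4): flips 1 -> legal
(2,6): no bracket -> illegal
(3,5): flips 1 -> legal
(3,6): no bracket -> illegal
(4,2): flips 1 -> legal
(5,2): no bracket -> illegal
(5,4): flips 1 -> legal
(6,2): flips 1 -> legal
(6,3): flips 2 -> legal
(6,4): no bracket -> illegal

Answer: (2,3) (2,4) (3,5) (4,2) (5,4) (6,2) (6,3)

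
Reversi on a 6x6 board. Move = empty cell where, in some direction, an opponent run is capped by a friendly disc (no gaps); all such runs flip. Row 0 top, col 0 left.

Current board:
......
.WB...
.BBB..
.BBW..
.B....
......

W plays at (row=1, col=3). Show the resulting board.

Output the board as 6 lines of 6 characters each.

Place W at (1,3); scan 8 dirs for brackets.
Dir NW: first cell '.' (not opp) -> no flip
Dir N: first cell '.' (not opp) -> no flip
Dir NE: first cell '.' (not opp) -> no flip
Dir W: opp run (1,2) capped by W -> flip
Dir E: first cell '.' (not opp) -> no flip
Dir SW: opp run (2,2) (3,1), next='.' -> no flip
Dir S: opp run (2,3) capped by W -> flip
Dir SE: first cell '.' (not opp) -> no flip
All flips: (1,2) (2,3)

Answer: ......
.WWW..
.BBW..
.BBW..
.B....
......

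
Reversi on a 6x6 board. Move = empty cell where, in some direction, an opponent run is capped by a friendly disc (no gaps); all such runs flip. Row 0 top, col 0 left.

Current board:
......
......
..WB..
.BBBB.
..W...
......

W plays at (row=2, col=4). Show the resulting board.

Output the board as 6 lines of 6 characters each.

Answer: ......
......
..WWW.
.BBWB.
..W...
......

Derivation:
Place W at (2,4); scan 8 dirs for brackets.
Dir NW: first cell '.' (not opp) -> no flip
Dir N: first cell '.' (not opp) -> no flip
Dir NE: first cell '.' (not opp) -> no flip
Dir W: opp run (2,3) capped by W -> flip
Dir E: first cell '.' (not opp) -> no flip
Dir SW: opp run (3,3) capped by W -> flip
Dir S: opp run (3,4), next='.' -> no flip
Dir SE: first cell '.' (not opp) -> no flip
All flips: (2,3) (3,3)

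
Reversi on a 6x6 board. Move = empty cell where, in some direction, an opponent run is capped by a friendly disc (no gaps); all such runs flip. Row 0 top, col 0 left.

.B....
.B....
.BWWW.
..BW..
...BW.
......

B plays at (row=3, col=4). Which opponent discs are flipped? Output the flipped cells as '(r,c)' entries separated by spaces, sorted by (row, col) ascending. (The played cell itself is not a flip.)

Dir NW: opp run (2,3), next='.' -> no flip
Dir N: opp run (2,4), next='.' -> no flip
Dir NE: first cell '.' (not opp) -> no flip
Dir W: opp run (3,3) capped by B -> flip
Dir E: first cell '.' (not opp) -> no flip
Dir SW: first cell 'B' (not opp) -> no flip
Dir S: opp run (4,4), next='.' -> no flip
Dir SE: first cell '.' (not opp) -> no flip

Answer: (3,3)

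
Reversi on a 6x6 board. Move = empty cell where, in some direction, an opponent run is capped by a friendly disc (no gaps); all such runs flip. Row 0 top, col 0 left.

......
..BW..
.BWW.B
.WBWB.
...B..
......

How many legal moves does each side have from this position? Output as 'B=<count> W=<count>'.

-- B to move --
(0,2): no bracket -> illegal
(0,3): flips 3 -> legal
(0,4): no bracket -> illegal
(1,1): no bracket -> illegal
(1,4): flips 2 -> legal
(2,0): no bracket -> illegal
(2,4): flips 2 -> legal
(3,0): flips 1 -> legal
(4,0): no bracket -> illegal
(4,1): flips 1 -> legal
(4,2): no bracket -> illegal
(4,4): no bracket -> illegal
B mobility = 5
-- W to move --
(0,1): flips 1 -> legal
(0,2): flips 1 -> legal
(0,3): no bracket -> illegal
(1,0): no bracket -> illegal
(1,1): flips 2 -> legal
(1,4): no bracket -> illegal
(1,5): no bracket -> illegal
(2,0): flips 1 -> legal
(2,4): no bracket -> illegal
(3,0): no bracket -> illegal
(3,5): flips 1 -> legal
(4,1): flips 1 -> legal
(4,2): flips 1 -> legal
(4,4): no bracket -> illegal
(4,5): flips 1 -> legal
(5,2): no bracket -> illegal
(5,3): flips 1 -> legal
(5,4): no bracket -> illegal
W mobility = 9

Answer: B=5 W=9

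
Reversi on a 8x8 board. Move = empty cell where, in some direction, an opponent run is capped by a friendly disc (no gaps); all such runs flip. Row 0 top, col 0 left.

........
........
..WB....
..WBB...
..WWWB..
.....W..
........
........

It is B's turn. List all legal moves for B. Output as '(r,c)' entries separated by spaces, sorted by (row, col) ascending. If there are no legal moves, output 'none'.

Answer: (1,1) (2,1) (3,1) (4,1) (5,1) (5,2) (5,3) (5,4) (6,5) (6,6)

Derivation:
(1,1): flips 1 -> legal
(1,2): no bracket -> illegal
(1,3): no bracket -> illegal
(2,1): flips 1 -> legal
(3,1): flips 1 -> legal
(3,5): no bracket -> illegal
(4,1): flips 4 -> legal
(4,6): no bracket -> illegal
(5,1): flips 1 -> legal
(5,2): flips 1 -> legal
(5,3): flips 1 -> legal
(5,4): flips 1 -> legal
(5,6): no bracket -> illegal
(6,4): no bracket -> illegal
(6,5): flips 1 -> legal
(6,6): flips 2 -> legal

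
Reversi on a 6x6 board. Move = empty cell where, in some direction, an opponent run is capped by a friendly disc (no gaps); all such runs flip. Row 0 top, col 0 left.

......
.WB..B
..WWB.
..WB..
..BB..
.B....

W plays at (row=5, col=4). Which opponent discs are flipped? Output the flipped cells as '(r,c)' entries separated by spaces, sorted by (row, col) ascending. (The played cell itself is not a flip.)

Dir NW: opp run (4,3) capped by W -> flip
Dir N: first cell '.' (not opp) -> no flip
Dir NE: first cell '.' (not opp) -> no flip
Dir W: first cell '.' (not opp) -> no flip
Dir E: first cell '.' (not opp) -> no flip
Dir SW: edge -> no flip
Dir S: edge -> no flip
Dir SE: edge -> no flip

Answer: (4,3)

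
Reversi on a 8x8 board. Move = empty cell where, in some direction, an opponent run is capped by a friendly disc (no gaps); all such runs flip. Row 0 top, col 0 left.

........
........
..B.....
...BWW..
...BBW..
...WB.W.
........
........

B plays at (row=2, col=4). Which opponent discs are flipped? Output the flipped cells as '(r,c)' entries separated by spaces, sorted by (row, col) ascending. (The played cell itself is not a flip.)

Answer: (3,4)

Derivation:
Dir NW: first cell '.' (not opp) -> no flip
Dir N: first cell '.' (not opp) -> no flip
Dir NE: first cell '.' (not opp) -> no flip
Dir W: first cell '.' (not opp) -> no flip
Dir E: first cell '.' (not opp) -> no flip
Dir SW: first cell 'B' (not opp) -> no flip
Dir S: opp run (3,4) capped by B -> flip
Dir SE: opp run (3,5), next='.' -> no flip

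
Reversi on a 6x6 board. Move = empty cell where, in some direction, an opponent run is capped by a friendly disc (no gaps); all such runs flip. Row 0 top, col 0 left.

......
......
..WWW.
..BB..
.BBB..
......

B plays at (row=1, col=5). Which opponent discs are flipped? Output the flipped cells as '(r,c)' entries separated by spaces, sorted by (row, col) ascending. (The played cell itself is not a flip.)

Answer: (2,4)

Derivation:
Dir NW: first cell '.' (not opp) -> no flip
Dir N: first cell '.' (not opp) -> no flip
Dir NE: edge -> no flip
Dir W: first cell '.' (not opp) -> no flip
Dir E: edge -> no flip
Dir SW: opp run (2,4) capped by B -> flip
Dir S: first cell '.' (not opp) -> no flip
Dir SE: edge -> no flip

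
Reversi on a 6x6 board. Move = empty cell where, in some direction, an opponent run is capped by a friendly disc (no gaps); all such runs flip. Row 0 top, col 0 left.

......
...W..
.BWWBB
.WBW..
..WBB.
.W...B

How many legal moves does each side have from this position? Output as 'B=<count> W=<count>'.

-- B to move --
(0,2): flips 1 -> legal
(0,3): flips 3 -> legal
(0,4): no bracket -> illegal
(1,1): flips 2 -> legal
(1,2): flips 1 -> legal
(1,4): flips 1 -> legal
(2,0): no bracket -> illegal
(3,0): flips 1 -> legal
(3,4): flips 1 -> legal
(4,0): no bracket -> illegal
(4,1): flips 2 -> legal
(5,0): no bracket -> illegal
(5,2): flips 1 -> legal
(5,3): no bracket -> illegal
B mobility = 9
-- W to move --
(1,0): no bracket -> illegal
(1,1): flips 1 -> legal
(1,2): no bracket -> illegal
(1,4): no bracket -> illegal
(1,5): flips 1 -> legal
(2,0): flips 1 -> legal
(3,0): no bracket -> illegal
(3,4): no bracket -> illegal
(3,5): flips 1 -> legal
(4,1): flips 1 -> legal
(4,5): flips 2 -> legal
(5,2): no bracket -> illegal
(5,3): flips 1 -> legal
(5,4): no bracket -> illegal
W mobility = 7

Answer: B=9 W=7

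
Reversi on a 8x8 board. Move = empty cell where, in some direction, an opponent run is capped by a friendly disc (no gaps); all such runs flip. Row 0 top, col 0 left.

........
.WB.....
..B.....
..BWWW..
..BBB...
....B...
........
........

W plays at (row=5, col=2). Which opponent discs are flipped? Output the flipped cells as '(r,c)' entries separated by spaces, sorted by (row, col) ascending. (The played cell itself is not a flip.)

Dir NW: first cell '.' (not opp) -> no flip
Dir N: opp run (4,2) (3,2) (2,2) (1,2), next='.' -> no flip
Dir NE: opp run (4,3) capped by W -> flip
Dir W: first cell '.' (not opp) -> no flip
Dir E: first cell '.' (not opp) -> no flip
Dir SW: first cell '.' (not opp) -> no flip
Dir S: first cell '.' (not opp) -> no flip
Dir SE: first cell '.' (not opp) -> no flip

Answer: (4,3)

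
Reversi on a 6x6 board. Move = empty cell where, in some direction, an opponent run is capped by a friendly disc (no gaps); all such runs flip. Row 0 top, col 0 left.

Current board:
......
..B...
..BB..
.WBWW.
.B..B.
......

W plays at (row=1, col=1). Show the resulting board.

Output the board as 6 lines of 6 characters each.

Answer: ......
.WB...
..WB..
.WBWW.
.B..B.
......

Derivation:
Place W at (1,1); scan 8 dirs for brackets.
Dir NW: first cell '.' (not opp) -> no flip
Dir N: first cell '.' (not opp) -> no flip
Dir NE: first cell '.' (not opp) -> no flip
Dir W: first cell '.' (not opp) -> no flip
Dir E: opp run (1,2), next='.' -> no flip
Dir SW: first cell '.' (not opp) -> no flip
Dir S: first cell '.' (not opp) -> no flip
Dir SE: opp run (2,2) capped by W -> flip
All flips: (2,2)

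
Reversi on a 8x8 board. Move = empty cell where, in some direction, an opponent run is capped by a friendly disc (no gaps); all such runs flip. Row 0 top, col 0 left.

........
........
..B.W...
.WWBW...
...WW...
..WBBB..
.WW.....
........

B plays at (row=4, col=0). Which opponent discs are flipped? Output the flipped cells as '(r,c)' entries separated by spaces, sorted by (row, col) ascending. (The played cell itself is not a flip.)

Answer: (3,1)

Derivation:
Dir NW: edge -> no flip
Dir N: first cell '.' (not opp) -> no flip
Dir NE: opp run (3,1) capped by B -> flip
Dir W: edge -> no flip
Dir E: first cell '.' (not opp) -> no flip
Dir SW: edge -> no flip
Dir S: first cell '.' (not opp) -> no flip
Dir SE: first cell '.' (not opp) -> no flip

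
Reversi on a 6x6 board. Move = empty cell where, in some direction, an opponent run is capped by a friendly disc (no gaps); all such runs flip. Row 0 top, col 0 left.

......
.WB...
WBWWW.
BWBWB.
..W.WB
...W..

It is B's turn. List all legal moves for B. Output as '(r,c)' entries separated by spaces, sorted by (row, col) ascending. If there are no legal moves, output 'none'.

Answer: (0,1) (1,0) (1,4) (2,5) (4,1) (4,3) (5,2) (5,4)

Derivation:
(0,0): no bracket -> illegal
(0,1): flips 1 -> legal
(0,2): no bracket -> illegal
(1,0): flips 2 -> legal
(1,3): no bracket -> illegal
(1,4): flips 2 -> legal
(1,5): no bracket -> illegal
(2,5): flips 3 -> legal
(3,5): no bracket -> illegal
(4,0): no bracket -> illegal
(4,1): flips 1 -> legal
(4,3): flips 1 -> legal
(5,1): no bracket -> illegal
(5,2): flips 1 -> legal
(5,4): flips 1 -> legal
(5,5): no bracket -> illegal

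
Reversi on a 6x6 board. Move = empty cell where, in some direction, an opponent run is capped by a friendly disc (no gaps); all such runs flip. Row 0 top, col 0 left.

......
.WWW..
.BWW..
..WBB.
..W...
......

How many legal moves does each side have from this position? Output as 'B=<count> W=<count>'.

Answer: B=7 W=9

Derivation:
-- B to move --
(0,0): flips 2 -> legal
(0,1): flips 3 -> legal
(0,2): no bracket -> illegal
(0,3): flips 3 -> legal
(0,4): no bracket -> illegal
(1,0): no bracket -> illegal
(1,4): no bracket -> illegal
(2,0): no bracket -> illegal
(2,4): flips 2 -> legal
(3,1): flips 1 -> legal
(4,1): no bracket -> illegal
(4,3): flips 1 -> legal
(5,1): flips 1 -> legal
(5,2): no bracket -> illegal
(5,3): no bracket -> illegal
B mobility = 7
-- W to move --
(1,0): flips 1 -> legal
(2,0): flips 1 -> legal
(2,4): flips 1 -> legal
(2,5): no bracket -> illegal
(3,0): flips 1 -> legal
(3,1): flips 1 -> legal
(3,5): flips 2 -> legal
(4,3): flips 1 -> legal
(4,4): flips 1 -> legal
(4,5): flips 1 -> legal
W mobility = 9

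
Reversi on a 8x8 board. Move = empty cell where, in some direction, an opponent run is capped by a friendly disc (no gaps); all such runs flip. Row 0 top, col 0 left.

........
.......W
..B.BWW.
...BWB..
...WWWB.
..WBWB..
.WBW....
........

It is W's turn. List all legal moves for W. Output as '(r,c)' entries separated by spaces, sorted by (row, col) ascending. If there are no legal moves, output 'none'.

(1,1): flips 2 -> legal
(1,2): no bracket -> illegal
(1,3): no bracket -> illegal
(1,4): flips 1 -> legal
(1,5): no bracket -> illegal
(2,1): no bracket -> illegal
(2,3): flips 2 -> legal
(3,1): no bracket -> illegal
(3,2): flips 1 -> legal
(3,6): flips 1 -> legal
(3,7): no bracket -> illegal
(4,2): no bracket -> illegal
(4,7): flips 1 -> legal
(5,1): no bracket -> illegal
(5,6): flips 1 -> legal
(5,7): no bracket -> illegal
(6,4): no bracket -> illegal
(6,5): flips 1 -> legal
(6,6): flips 1 -> legal
(7,1): flips 2 -> legal
(7,2): flips 1 -> legal
(7,3): no bracket -> illegal

Answer: (1,1) (1,4) (2,3) (3,2) (3,6) (4,7) (5,6) (6,5) (6,6) (7,1) (7,2)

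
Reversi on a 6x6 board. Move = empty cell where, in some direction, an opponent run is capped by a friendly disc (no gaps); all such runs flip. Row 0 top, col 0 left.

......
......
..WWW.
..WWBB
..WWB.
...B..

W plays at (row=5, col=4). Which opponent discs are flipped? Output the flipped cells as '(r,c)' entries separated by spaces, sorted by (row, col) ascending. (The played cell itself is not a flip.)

Dir NW: first cell 'W' (not opp) -> no flip
Dir N: opp run (4,4) (3,4) capped by W -> flip
Dir NE: first cell '.' (not opp) -> no flip
Dir W: opp run (5,3), next='.' -> no flip
Dir E: first cell '.' (not opp) -> no flip
Dir SW: edge -> no flip
Dir S: edge -> no flip
Dir SE: edge -> no flip

Answer: (3,4) (4,4)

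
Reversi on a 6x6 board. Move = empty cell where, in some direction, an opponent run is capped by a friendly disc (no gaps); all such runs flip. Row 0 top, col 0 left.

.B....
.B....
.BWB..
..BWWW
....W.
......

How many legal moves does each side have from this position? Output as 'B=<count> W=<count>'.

Answer: B=4 W=7

Derivation:
-- B to move --
(1,2): flips 1 -> legal
(1,3): no bracket -> illegal
(2,4): no bracket -> illegal
(2,5): no bracket -> illegal
(3,1): no bracket -> illegal
(4,2): no bracket -> illegal
(4,3): flips 1 -> legal
(4,5): flips 1 -> legal
(5,3): no bracket -> illegal
(5,4): no bracket -> illegal
(5,5): flips 3 -> legal
B mobility = 4
-- W to move --
(0,0): flips 1 -> legal
(0,2): no bracket -> illegal
(1,0): no bracket -> illegal
(1,2): flips 1 -> legal
(1,3): flips 1 -> legal
(1,4): no bracket -> illegal
(2,0): flips 1 -> legal
(2,4): flips 1 -> legal
(3,0): no bracket -> illegal
(3,1): flips 1 -> legal
(4,1): no bracket -> illegal
(4,2): flips 1 -> legal
(4,3): no bracket -> illegal
W mobility = 7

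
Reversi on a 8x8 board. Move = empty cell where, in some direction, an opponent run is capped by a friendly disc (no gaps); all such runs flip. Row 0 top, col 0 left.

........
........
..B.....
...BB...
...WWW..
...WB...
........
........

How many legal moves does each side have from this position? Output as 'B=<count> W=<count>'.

Answer: B=6 W=8

Derivation:
-- B to move --
(3,2): flips 1 -> legal
(3,5): no bracket -> illegal
(3,6): flips 1 -> legal
(4,2): no bracket -> illegal
(4,6): no bracket -> illegal
(5,2): flips 2 -> legal
(5,5): flips 1 -> legal
(5,6): flips 1 -> legal
(6,2): no bracket -> illegal
(6,3): flips 2 -> legal
(6,4): no bracket -> illegal
B mobility = 6
-- W to move --
(1,1): flips 2 -> legal
(1,2): no bracket -> illegal
(1,3): no bracket -> illegal
(2,1): no bracket -> illegal
(2,3): flips 2 -> legal
(2,4): flips 1 -> legal
(2,5): flips 1 -> legal
(3,1): no bracket -> illegal
(3,2): no bracket -> illegal
(3,5): no bracket -> illegal
(4,2): no bracket -> illegal
(5,5): flips 1 -> legal
(6,3): flips 1 -> legal
(6,4): flips 1 -> legal
(6,5): flips 1 -> legal
W mobility = 8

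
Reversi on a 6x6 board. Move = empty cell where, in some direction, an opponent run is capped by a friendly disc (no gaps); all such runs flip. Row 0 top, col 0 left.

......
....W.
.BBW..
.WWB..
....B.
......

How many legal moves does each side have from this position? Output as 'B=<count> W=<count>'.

-- B to move --
(0,3): no bracket -> illegal
(0,4): no bracket -> illegal
(0,5): no bracket -> illegal
(1,2): no bracket -> illegal
(1,3): flips 1 -> legal
(1,5): no bracket -> illegal
(2,0): no bracket -> illegal
(2,4): flips 1 -> legal
(2,5): no bracket -> illegal
(3,0): flips 2 -> legal
(3,4): no bracket -> illegal
(4,0): flips 1 -> legal
(4,1): flips 1 -> legal
(4,2): flips 1 -> legal
(4,3): flips 1 -> legal
B mobility = 7
-- W to move --
(1,0): flips 1 -> legal
(1,1): flips 1 -> legal
(1,2): flips 1 -> legal
(1,3): flips 1 -> legal
(2,0): flips 2 -> legal
(2,4): no bracket -> illegal
(3,0): no bracket -> illegal
(3,4): flips 1 -> legal
(3,5): no bracket -> illegal
(4,2): no bracket -> illegal
(4,3): flips 1 -> legal
(4,5): no bracket -> illegal
(5,3): no bracket -> illegal
(5,4): no bracket -> illegal
(5,5): no bracket -> illegal
W mobility = 7

Answer: B=7 W=7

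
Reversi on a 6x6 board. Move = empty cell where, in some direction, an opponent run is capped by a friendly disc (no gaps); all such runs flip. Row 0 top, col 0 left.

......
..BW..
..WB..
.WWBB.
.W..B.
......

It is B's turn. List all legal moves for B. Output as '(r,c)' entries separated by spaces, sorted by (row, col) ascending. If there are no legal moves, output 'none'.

Answer: (0,3) (1,1) (1,4) (2,1) (3,0) (4,2) (5,0)

Derivation:
(0,2): no bracket -> illegal
(0,3): flips 1 -> legal
(0,4): no bracket -> illegal
(1,1): flips 1 -> legal
(1,4): flips 1 -> legal
(2,0): no bracket -> illegal
(2,1): flips 1 -> legal
(2,4): no bracket -> illegal
(3,0): flips 2 -> legal
(4,0): no bracket -> illegal
(4,2): flips 2 -> legal
(4,3): no bracket -> illegal
(5,0): flips 2 -> legal
(5,1): no bracket -> illegal
(5,2): no bracket -> illegal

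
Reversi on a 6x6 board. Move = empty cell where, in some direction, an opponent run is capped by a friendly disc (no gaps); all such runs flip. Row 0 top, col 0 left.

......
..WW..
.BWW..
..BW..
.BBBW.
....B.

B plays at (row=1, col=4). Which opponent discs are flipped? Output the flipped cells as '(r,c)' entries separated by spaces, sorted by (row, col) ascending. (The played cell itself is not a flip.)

Dir NW: first cell '.' (not opp) -> no flip
Dir N: first cell '.' (not opp) -> no flip
Dir NE: first cell '.' (not opp) -> no flip
Dir W: opp run (1,3) (1,2), next='.' -> no flip
Dir E: first cell '.' (not opp) -> no flip
Dir SW: opp run (2,3) capped by B -> flip
Dir S: first cell '.' (not opp) -> no flip
Dir SE: first cell '.' (not opp) -> no flip

Answer: (2,3)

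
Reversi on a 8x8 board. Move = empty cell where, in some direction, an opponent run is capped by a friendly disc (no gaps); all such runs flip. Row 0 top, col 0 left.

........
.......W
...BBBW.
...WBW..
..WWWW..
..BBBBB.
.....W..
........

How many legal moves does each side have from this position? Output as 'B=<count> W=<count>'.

Answer: B=10 W=13

Derivation:
-- B to move --
(0,6): no bracket -> illegal
(0,7): no bracket -> illegal
(1,5): no bracket -> illegal
(1,6): no bracket -> illegal
(2,2): flips 2 -> legal
(2,7): flips 1 -> legal
(3,1): flips 1 -> legal
(3,2): flips 3 -> legal
(3,6): flips 2 -> legal
(3,7): no bracket -> illegal
(4,1): no bracket -> illegal
(4,6): flips 1 -> legal
(5,1): flips 2 -> legal
(6,4): no bracket -> illegal
(6,6): no bracket -> illegal
(7,4): flips 1 -> legal
(7,5): flips 1 -> legal
(7,6): flips 1 -> legal
B mobility = 10
-- W to move --
(1,2): flips 2 -> legal
(1,3): flips 2 -> legal
(1,4): flips 2 -> legal
(1,5): flips 2 -> legal
(1,6): flips 2 -> legal
(2,2): flips 3 -> legal
(3,2): no bracket -> illegal
(3,6): no bracket -> illegal
(4,1): no bracket -> illegal
(4,6): no bracket -> illegal
(4,7): flips 1 -> legal
(5,1): no bracket -> illegal
(5,7): no bracket -> illegal
(6,1): flips 1 -> legal
(6,2): flips 2 -> legal
(6,3): flips 2 -> legal
(6,4): flips 2 -> legal
(6,6): flips 1 -> legal
(6,7): flips 1 -> legal
W mobility = 13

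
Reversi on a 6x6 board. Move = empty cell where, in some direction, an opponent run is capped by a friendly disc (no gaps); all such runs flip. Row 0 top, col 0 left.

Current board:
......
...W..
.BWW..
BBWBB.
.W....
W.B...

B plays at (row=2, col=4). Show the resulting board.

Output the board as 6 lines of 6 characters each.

Answer: ......
...W..
.BBBB.
BBWBB.
.W....
W.B...

Derivation:
Place B at (2,4); scan 8 dirs for brackets.
Dir NW: opp run (1,3), next='.' -> no flip
Dir N: first cell '.' (not opp) -> no flip
Dir NE: first cell '.' (not opp) -> no flip
Dir W: opp run (2,3) (2,2) capped by B -> flip
Dir E: first cell '.' (not opp) -> no flip
Dir SW: first cell 'B' (not opp) -> no flip
Dir S: first cell 'B' (not opp) -> no flip
Dir SE: first cell '.' (not opp) -> no flip
All flips: (2,2) (2,3)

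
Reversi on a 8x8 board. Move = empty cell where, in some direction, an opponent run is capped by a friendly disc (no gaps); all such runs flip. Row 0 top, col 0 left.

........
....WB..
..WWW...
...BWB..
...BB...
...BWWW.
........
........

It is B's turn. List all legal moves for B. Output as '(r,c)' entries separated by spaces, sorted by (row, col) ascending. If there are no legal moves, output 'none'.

Answer: (0,4) (1,1) (1,3) (2,5) (5,7) (6,4) (6,5) (6,6)

Derivation:
(0,3): no bracket -> illegal
(0,4): flips 3 -> legal
(0,5): no bracket -> illegal
(1,1): flips 1 -> legal
(1,2): no bracket -> illegal
(1,3): flips 3 -> legal
(2,1): no bracket -> illegal
(2,5): flips 1 -> legal
(3,1): no bracket -> illegal
(3,2): no bracket -> illegal
(4,5): no bracket -> illegal
(4,6): no bracket -> illegal
(4,7): no bracket -> illegal
(5,7): flips 3 -> legal
(6,3): no bracket -> illegal
(6,4): flips 1 -> legal
(6,5): flips 1 -> legal
(6,6): flips 1 -> legal
(6,7): no bracket -> illegal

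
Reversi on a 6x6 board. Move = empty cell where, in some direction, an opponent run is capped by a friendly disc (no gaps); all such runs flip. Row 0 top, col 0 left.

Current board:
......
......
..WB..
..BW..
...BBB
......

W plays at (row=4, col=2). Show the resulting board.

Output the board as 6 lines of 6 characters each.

Answer: ......
......
..WB..
..WW..
..WBBB
......

Derivation:
Place W at (4,2); scan 8 dirs for brackets.
Dir NW: first cell '.' (not opp) -> no flip
Dir N: opp run (3,2) capped by W -> flip
Dir NE: first cell 'W' (not opp) -> no flip
Dir W: first cell '.' (not opp) -> no flip
Dir E: opp run (4,3) (4,4) (4,5), next=edge -> no flip
Dir SW: first cell '.' (not opp) -> no flip
Dir S: first cell '.' (not opp) -> no flip
Dir SE: first cell '.' (not opp) -> no flip
All flips: (3,2)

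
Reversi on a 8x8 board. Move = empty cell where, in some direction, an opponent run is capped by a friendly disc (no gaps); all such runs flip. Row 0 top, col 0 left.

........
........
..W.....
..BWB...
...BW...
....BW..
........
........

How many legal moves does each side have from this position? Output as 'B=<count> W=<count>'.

Answer: B=4 W=6

Derivation:
-- B to move --
(1,1): no bracket -> illegal
(1,2): flips 1 -> legal
(1,3): no bracket -> illegal
(2,1): no bracket -> illegal
(2,3): flips 1 -> legal
(2,4): no bracket -> illegal
(3,1): no bracket -> illegal
(3,5): no bracket -> illegal
(4,2): no bracket -> illegal
(4,5): flips 1 -> legal
(4,6): no bracket -> illegal
(5,3): no bracket -> illegal
(5,6): flips 1 -> legal
(6,4): no bracket -> illegal
(6,5): no bracket -> illegal
(6,6): no bracket -> illegal
B mobility = 4
-- W to move --
(2,1): no bracket -> illegal
(2,3): no bracket -> illegal
(2,4): flips 1 -> legal
(2,5): no bracket -> illegal
(3,1): flips 1 -> legal
(3,5): flips 1 -> legal
(4,1): no bracket -> illegal
(4,2): flips 2 -> legal
(4,5): no bracket -> illegal
(5,2): no bracket -> illegal
(5,3): flips 2 -> legal
(6,3): no bracket -> illegal
(6,4): flips 1 -> legal
(6,5): no bracket -> illegal
W mobility = 6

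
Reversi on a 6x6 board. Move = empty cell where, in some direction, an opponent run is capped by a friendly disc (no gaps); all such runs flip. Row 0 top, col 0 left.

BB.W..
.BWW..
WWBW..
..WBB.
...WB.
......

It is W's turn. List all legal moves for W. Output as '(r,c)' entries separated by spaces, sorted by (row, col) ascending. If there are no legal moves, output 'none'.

Answer: (0,2) (1,0) (2,5) (3,1) (3,5) (4,5)

Derivation:
(0,2): flips 1 -> legal
(1,0): flips 1 -> legal
(2,4): no bracket -> illegal
(2,5): flips 1 -> legal
(3,1): flips 1 -> legal
(3,5): flips 2 -> legal
(4,2): no bracket -> illegal
(4,5): flips 2 -> legal
(5,3): no bracket -> illegal
(5,4): no bracket -> illegal
(5,5): no bracket -> illegal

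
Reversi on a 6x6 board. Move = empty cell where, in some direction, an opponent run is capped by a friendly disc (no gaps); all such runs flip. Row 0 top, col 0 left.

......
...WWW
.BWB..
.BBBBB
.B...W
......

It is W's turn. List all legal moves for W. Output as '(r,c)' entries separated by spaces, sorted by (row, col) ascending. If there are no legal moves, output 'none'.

(1,0): no bracket -> illegal
(1,1): no bracket -> illegal
(1,2): flips 2 -> legal
(2,0): flips 1 -> legal
(2,4): flips 1 -> legal
(2,5): flips 1 -> legal
(3,0): no bracket -> illegal
(4,0): flips 1 -> legal
(4,2): flips 1 -> legal
(4,3): flips 2 -> legal
(4,4): flips 1 -> legal
(5,0): flips 3 -> legal
(5,1): no bracket -> illegal
(5,2): no bracket -> illegal

Answer: (1,2) (2,0) (2,4) (2,5) (4,0) (4,2) (4,3) (4,4) (5,0)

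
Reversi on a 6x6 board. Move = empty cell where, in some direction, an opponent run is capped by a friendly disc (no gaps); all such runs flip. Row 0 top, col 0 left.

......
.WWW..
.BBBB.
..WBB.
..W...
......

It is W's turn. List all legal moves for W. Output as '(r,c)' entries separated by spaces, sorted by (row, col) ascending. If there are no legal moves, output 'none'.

(1,0): flips 1 -> legal
(1,4): flips 1 -> legal
(1,5): flips 2 -> legal
(2,0): no bracket -> illegal
(2,5): no bracket -> illegal
(3,0): flips 1 -> legal
(3,1): flips 2 -> legal
(3,5): flips 3 -> legal
(4,3): flips 2 -> legal
(4,4): flips 2 -> legal
(4,5): flips 2 -> legal

Answer: (1,0) (1,4) (1,5) (3,0) (3,1) (3,5) (4,3) (4,4) (4,5)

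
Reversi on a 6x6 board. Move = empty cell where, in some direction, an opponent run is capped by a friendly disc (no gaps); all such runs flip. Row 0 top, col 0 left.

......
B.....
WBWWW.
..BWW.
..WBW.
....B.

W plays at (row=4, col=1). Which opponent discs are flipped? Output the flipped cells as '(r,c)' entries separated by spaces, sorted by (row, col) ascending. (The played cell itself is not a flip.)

Dir NW: first cell '.' (not opp) -> no flip
Dir N: first cell '.' (not opp) -> no flip
Dir NE: opp run (3,2) capped by W -> flip
Dir W: first cell '.' (not opp) -> no flip
Dir E: first cell 'W' (not opp) -> no flip
Dir SW: first cell '.' (not opp) -> no flip
Dir S: first cell '.' (not opp) -> no flip
Dir SE: first cell '.' (not opp) -> no flip

Answer: (3,2)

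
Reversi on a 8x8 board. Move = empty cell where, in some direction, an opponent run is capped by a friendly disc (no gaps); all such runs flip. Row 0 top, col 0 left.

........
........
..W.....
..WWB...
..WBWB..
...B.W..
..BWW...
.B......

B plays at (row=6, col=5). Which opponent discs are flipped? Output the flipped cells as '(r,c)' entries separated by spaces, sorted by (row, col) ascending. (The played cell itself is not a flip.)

Answer: (5,5) (6,3) (6,4)

Derivation:
Dir NW: first cell '.' (not opp) -> no flip
Dir N: opp run (5,5) capped by B -> flip
Dir NE: first cell '.' (not opp) -> no flip
Dir W: opp run (6,4) (6,3) capped by B -> flip
Dir E: first cell '.' (not opp) -> no flip
Dir SW: first cell '.' (not opp) -> no flip
Dir S: first cell '.' (not opp) -> no flip
Dir SE: first cell '.' (not opp) -> no flip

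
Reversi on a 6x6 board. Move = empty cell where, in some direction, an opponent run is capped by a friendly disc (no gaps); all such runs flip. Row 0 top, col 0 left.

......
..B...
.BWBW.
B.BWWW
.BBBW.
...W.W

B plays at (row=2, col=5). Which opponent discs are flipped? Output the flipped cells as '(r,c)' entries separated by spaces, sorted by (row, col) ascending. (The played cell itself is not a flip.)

Answer: (2,4) (3,4)

Derivation:
Dir NW: first cell '.' (not opp) -> no flip
Dir N: first cell '.' (not opp) -> no flip
Dir NE: edge -> no flip
Dir W: opp run (2,4) capped by B -> flip
Dir E: edge -> no flip
Dir SW: opp run (3,4) capped by B -> flip
Dir S: opp run (3,5), next='.' -> no flip
Dir SE: edge -> no flip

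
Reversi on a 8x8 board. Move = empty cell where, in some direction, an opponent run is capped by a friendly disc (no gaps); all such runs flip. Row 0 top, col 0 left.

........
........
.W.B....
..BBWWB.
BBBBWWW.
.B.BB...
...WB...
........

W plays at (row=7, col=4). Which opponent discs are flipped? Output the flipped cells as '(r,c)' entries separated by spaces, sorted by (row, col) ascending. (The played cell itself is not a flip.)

Dir NW: first cell 'W' (not opp) -> no flip
Dir N: opp run (6,4) (5,4) capped by W -> flip
Dir NE: first cell '.' (not opp) -> no flip
Dir W: first cell '.' (not opp) -> no flip
Dir E: first cell '.' (not opp) -> no flip
Dir SW: edge -> no flip
Dir S: edge -> no flip
Dir SE: edge -> no flip

Answer: (5,4) (6,4)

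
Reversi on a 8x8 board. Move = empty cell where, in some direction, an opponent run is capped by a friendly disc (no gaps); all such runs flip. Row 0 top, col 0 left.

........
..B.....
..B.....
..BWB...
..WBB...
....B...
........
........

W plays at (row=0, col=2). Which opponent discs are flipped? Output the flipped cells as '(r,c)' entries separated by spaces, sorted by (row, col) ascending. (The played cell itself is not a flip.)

Answer: (1,2) (2,2) (3,2)

Derivation:
Dir NW: edge -> no flip
Dir N: edge -> no flip
Dir NE: edge -> no flip
Dir W: first cell '.' (not opp) -> no flip
Dir E: first cell '.' (not opp) -> no flip
Dir SW: first cell '.' (not opp) -> no flip
Dir S: opp run (1,2) (2,2) (3,2) capped by W -> flip
Dir SE: first cell '.' (not opp) -> no flip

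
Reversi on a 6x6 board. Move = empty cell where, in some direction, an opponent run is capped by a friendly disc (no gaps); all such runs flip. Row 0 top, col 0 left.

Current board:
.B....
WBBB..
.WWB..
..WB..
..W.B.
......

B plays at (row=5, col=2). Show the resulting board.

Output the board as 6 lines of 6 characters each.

Place B at (5,2); scan 8 dirs for brackets.
Dir NW: first cell '.' (not opp) -> no flip
Dir N: opp run (4,2) (3,2) (2,2) capped by B -> flip
Dir NE: first cell '.' (not opp) -> no flip
Dir W: first cell '.' (not opp) -> no flip
Dir E: first cell '.' (not opp) -> no flip
Dir SW: edge -> no flip
Dir S: edge -> no flip
Dir SE: edge -> no flip
All flips: (2,2) (3,2) (4,2)

Answer: .B....
WBBB..
.WBB..
..BB..
..B.B.
..B...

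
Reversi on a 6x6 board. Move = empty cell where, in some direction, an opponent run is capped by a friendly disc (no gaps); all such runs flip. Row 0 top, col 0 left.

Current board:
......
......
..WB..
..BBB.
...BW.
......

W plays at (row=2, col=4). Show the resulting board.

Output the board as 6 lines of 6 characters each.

Place W at (2,4); scan 8 dirs for brackets.
Dir NW: first cell '.' (not opp) -> no flip
Dir N: first cell '.' (not opp) -> no flip
Dir NE: first cell '.' (not opp) -> no flip
Dir W: opp run (2,3) capped by W -> flip
Dir E: first cell '.' (not opp) -> no flip
Dir SW: opp run (3,3), next='.' -> no flip
Dir S: opp run (3,4) capped by W -> flip
Dir SE: first cell '.' (not opp) -> no flip
All flips: (2,3) (3,4)

Answer: ......
......
..WWW.
..BBW.
...BW.
......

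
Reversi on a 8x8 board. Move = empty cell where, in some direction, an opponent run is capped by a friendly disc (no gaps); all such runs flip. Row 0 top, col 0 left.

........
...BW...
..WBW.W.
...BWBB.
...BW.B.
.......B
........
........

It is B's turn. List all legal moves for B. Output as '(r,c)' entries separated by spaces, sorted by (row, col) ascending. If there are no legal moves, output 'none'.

Answer: (0,5) (1,1) (1,5) (1,6) (1,7) (2,1) (2,5) (3,1) (4,5) (5,3) (5,5)

Derivation:
(0,3): no bracket -> illegal
(0,4): no bracket -> illegal
(0,5): flips 1 -> legal
(1,1): flips 1 -> legal
(1,2): no bracket -> illegal
(1,5): flips 2 -> legal
(1,6): flips 1 -> legal
(1,7): flips 1 -> legal
(2,1): flips 1 -> legal
(2,5): flips 2 -> legal
(2,7): no bracket -> illegal
(3,1): flips 1 -> legal
(3,2): no bracket -> illegal
(3,7): no bracket -> illegal
(4,5): flips 2 -> legal
(5,3): flips 1 -> legal
(5,4): no bracket -> illegal
(5,5): flips 1 -> legal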